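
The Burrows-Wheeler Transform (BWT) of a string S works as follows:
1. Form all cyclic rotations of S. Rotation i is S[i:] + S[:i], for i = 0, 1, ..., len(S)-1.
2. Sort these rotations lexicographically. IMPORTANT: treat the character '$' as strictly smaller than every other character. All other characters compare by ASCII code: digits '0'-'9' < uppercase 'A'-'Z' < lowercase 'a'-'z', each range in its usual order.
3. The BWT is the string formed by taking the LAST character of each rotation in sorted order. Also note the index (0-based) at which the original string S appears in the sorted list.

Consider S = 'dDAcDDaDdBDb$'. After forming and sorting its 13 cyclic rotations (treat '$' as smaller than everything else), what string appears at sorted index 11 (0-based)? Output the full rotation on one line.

All 13 rotations (rotation i = S[i:]+S[:i]):
  rot[0] = dDAcDDaDdBDb$
  rot[1] = DAcDDaDdBDb$d
  rot[2] = AcDDaDdBDb$dD
  rot[3] = cDDaDdBDb$dDA
  rot[4] = DDaDdBDb$dDAc
  rot[5] = DaDdBDb$dDAcD
  rot[6] = aDdBDb$dDAcDD
  rot[7] = DdBDb$dDAcDDa
  rot[8] = dBDb$dDAcDDaD
  rot[9] = BDb$dDAcDDaDd
  rot[10] = Db$dDAcDDaDdB
  rot[11] = b$dDAcDDaDdBD
  rot[12] = $dDAcDDaDdBDb
Sorted (with $ < everything):
  sorted[0] = $dDAcDDaDdBDb
  sorted[1] = AcDDaDdBDb$dD
  sorted[2] = BDb$dDAcDDaDd
  sorted[3] = DAcDDaDdBDb$d
  sorted[4] = DDaDdBDb$dDAc
  sorted[5] = DaDdBDb$dDAcD
  sorted[6] = Db$dDAcDDaDdB
  sorted[7] = DdBDb$dDAcDDa
  sorted[8] = aDdBDb$dDAcDD
  sorted[9] = b$dDAcDDaDdBD
  sorted[10] = cDDaDdBDb$dDA
  sorted[11] = dBDb$dDAcDDaD
  sorted[12] = dDAcDDaDdBDb$
sorted[11] = dBDb$dDAcDDaD

Answer: dBDb$dDAcDDaD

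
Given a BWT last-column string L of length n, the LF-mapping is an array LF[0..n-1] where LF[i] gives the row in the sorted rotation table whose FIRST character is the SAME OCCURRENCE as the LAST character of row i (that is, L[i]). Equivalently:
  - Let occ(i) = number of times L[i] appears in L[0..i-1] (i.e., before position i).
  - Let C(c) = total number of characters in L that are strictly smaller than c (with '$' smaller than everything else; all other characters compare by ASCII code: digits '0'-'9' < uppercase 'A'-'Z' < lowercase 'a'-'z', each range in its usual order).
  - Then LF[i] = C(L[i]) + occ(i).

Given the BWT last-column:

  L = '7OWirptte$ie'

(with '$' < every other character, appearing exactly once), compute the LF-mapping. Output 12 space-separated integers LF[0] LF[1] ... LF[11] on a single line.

Char counts: '$':1, '7':1, 'O':1, 'W':1, 'e':2, 'i':2, 'p':1, 'r':1, 't':2
C (first-col start): C('$')=0, C('7')=1, C('O')=2, C('W')=3, C('e')=4, C('i')=6, C('p')=8, C('r')=9, C('t')=10
L[0]='7': occ=0, LF[0]=C('7')+0=1+0=1
L[1]='O': occ=0, LF[1]=C('O')+0=2+0=2
L[2]='W': occ=0, LF[2]=C('W')+0=3+0=3
L[3]='i': occ=0, LF[3]=C('i')+0=6+0=6
L[4]='r': occ=0, LF[4]=C('r')+0=9+0=9
L[5]='p': occ=0, LF[5]=C('p')+0=8+0=8
L[6]='t': occ=0, LF[6]=C('t')+0=10+0=10
L[7]='t': occ=1, LF[7]=C('t')+1=10+1=11
L[8]='e': occ=0, LF[8]=C('e')+0=4+0=4
L[9]='$': occ=0, LF[9]=C('$')+0=0+0=0
L[10]='i': occ=1, LF[10]=C('i')+1=6+1=7
L[11]='e': occ=1, LF[11]=C('e')+1=4+1=5

Answer: 1 2 3 6 9 8 10 11 4 0 7 5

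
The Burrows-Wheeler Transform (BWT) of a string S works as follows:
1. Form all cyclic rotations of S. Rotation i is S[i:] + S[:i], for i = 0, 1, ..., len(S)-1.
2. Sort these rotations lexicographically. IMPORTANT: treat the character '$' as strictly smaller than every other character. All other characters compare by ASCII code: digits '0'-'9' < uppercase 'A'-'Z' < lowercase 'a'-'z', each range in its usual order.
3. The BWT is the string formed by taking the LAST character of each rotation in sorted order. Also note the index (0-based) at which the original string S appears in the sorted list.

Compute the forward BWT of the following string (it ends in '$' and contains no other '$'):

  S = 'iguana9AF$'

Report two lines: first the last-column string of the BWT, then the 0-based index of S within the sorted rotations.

All 10 rotations (rotation i = S[i:]+S[:i]):
  rot[0] = iguana9AF$
  rot[1] = guana9AF$i
  rot[2] = uana9AF$ig
  rot[3] = ana9AF$igu
  rot[4] = na9AF$igua
  rot[5] = a9AF$iguan
  rot[6] = 9AF$iguana
  rot[7] = AF$iguana9
  rot[8] = F$iguana9A
  rot[9] = $iguana9AF
Sorted (with $ < everything):
  sorted[0] = $iguana9AF  (last char: 'F')
  sorted[1] = 9AF$iguana  (last char: 'a')
  sorted[2] = AF$iguana9  (last char: '9')
  sorted[3] = F$iguana9A  (last char: 'A')
  sorted[4] = a9AF$iguan  (last char: 'n')
  sorted[5] = ana9AF$igu  (last char: 'u')
  sorted[6] = guana9AF$i  (last char: 'i')
  sorted[7] = iguana9AF$  (last char: '$')
  sorted[8] = na9AF$igua  (last char: 'a')
  sorted[9] = uana9AF$ig  (last char: 'g')
Last column: Fa9Anui$ag
Original string S is at sorted index 7

Answer: Fa9Anui$ag
7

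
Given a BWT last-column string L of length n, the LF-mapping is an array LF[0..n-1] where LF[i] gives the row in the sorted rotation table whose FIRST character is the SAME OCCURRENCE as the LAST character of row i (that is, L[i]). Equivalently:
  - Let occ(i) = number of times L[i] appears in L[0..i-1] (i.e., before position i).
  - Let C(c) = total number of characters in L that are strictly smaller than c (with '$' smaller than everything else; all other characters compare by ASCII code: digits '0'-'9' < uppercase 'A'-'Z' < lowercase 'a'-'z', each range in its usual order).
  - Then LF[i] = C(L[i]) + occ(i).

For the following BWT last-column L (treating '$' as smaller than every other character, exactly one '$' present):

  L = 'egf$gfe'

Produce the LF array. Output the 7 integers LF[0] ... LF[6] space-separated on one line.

Answer: 1 5 3 0 6 4 2

Derivation:
Char counts: '$':1, 'e':2, 'f':2, 'g':2
C (first-col start): C('$')=0, C('e')=1, C('f')=3, C('g')=5
L[0]='e': occ=0, LF[0]=C('e')+0=1+0=1
L[1]='g': occ=0, LF[1]=C('g')+0=5+0=5
L[2]='f': occ=0, LF[2]=C('f')+0=3+0=3
L[3]='$': occ=0, LF[3]=C('$')+0=0+0=0
L[4]='g': occ=1, LF[4]=C('g')+1=5+1=6
L[5]='f': occ=1, LF[5]=C('f')+1=3+1=4
L[6]='e': occ=1, LF[6]=C('e')+1=1+1=2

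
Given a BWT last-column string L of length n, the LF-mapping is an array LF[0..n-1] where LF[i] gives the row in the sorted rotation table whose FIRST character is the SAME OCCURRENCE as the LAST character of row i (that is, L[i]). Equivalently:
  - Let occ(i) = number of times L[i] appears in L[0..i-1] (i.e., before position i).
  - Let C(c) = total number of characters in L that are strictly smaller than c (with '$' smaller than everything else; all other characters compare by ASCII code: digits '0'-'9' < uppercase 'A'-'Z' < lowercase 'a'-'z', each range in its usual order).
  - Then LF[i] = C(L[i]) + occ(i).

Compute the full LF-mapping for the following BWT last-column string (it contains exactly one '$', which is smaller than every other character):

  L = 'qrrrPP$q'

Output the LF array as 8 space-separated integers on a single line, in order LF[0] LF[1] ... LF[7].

Answer: 3 5 6 7 1 2 0 4

Derivation:
Char counts: '$':1, 'P':2, 'q':2, 'r':3
C (first-col start): C('$')=0, C('P')=1, C('q')=3, C('r')=5
L[0]='q': occ=0, LF[0]=C('q')+0=3+0=3
L[1]='r': occ=0, LF[1]=C('r')+0=5+0=5
L[2]='r': occ=1, LF[2]=C('r')+1=5+1=6
L[3]='r': occ=2, LF[3]=C('r')+2=5+2=7
L[4]='P': occ=0, LF[4]=C('P')+0=1+0=1
L[5]='P': occ=1, LF[5]=C('P')+1=1+1=2
L[6]='$': occ=0, LF[6]=C('$')+0=0+0=0
L[7]='q': occ=1, LF[7]=C('q')+1=3+1=4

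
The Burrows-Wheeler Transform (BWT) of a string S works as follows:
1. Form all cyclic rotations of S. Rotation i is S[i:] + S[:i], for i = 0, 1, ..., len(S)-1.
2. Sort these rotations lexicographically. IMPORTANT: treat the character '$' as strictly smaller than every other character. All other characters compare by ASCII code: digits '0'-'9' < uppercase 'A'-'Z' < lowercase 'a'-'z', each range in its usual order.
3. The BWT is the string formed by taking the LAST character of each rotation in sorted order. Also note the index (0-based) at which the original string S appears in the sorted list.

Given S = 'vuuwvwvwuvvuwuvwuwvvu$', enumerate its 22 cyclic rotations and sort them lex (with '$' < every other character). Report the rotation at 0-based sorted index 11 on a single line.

Answer: vvu$vuuwvwvwuvvuwuvwuw

Derivation:
All 22 rotations (rotation i = S[i:]+S[:i]):
  rot[0] = vuuwvwvwuvvuwuvwuwvvu$
  rot[1] = uuwvwvwuvvuwuvwuwvvu$v
  rot[2] = uwvwvwuvvuwuvwuwvvu$vu
  rot[3] = wvwvwuvvuwuvwuwvvu$vuu
  rot[4] = vwvwuvvuwuvwuwvvu$vuuw
  rot[5] = wvwuvvuwuvwuwvvu$vuuwv
  rot[6] = vwuvvuwuvwuwvvu$vuuwvw
  rot[7] = wuvvuwuvwuwvvu$vuuwvwv
  rot[8] = uvvuwuvwuwvvu$vuuwvwvw
  rot[9] = vvuwuvwuwvvu$vuuwvwvwu
  rot[10] = vuwuvwuwvvu$vuuwvwvwuv
  rot[11] = uwuvwuwvvu$vuuwvwvwuvv
  rot[12] = wuvwuwvvu$vuuwvwvwuvvu
  rot[13] = uvwuwvvu$vuuwvwvwuvvuw
  rot[14] = vwuwvvu$vuuwvwvwuvvuwu
  rot[15] = wuwvvu$vuuwvwvwuvvuwuv
  rot[16] = uwvvu$vuuwvwvwuvvuwuvw
  rot[17] = wvvu$vuuwvwvwuvvuwuvwu
  rot[18] = vvu$vuuwvwvwuvvuwuvwuw
  rot[19] = vu$vuuwvwvwuvvuwuvwuwv
  rot[20] = u$vuuwvwvwuvvuwuvwuwvv
  rot[21] = $vuuwvwvwuvvuwuvwuwvvu
Sorted (with $ < everything):
  sorted[0] = $vuuwvwvwuvvuwuvwuwvvu
  sorted[1] = u$vuuwvwvwuvvuwuvwuwvv
  sorted[2] = uuwvwvwuvvuwuvwuwvvu$v
  sorted[3] = uvvuwuvwuwvvu$vuuwvwvw
  sorted[4] = uvwuwvvu$vuuwvwvwuvvuw
  sorted[5] = uwuvwuwvvu$vuuwvwvwuvv
  sorted[6] = uwvvu$vuuwvwvwuvvuwuvw
  sorted[7] = uwvwvwuvvuwuvwuwvvu$vu
  sorted[8] = vu$vuuwvwvwuvvuwuvwuwv
  sorted[9] = vuuwvwvwuvvuwuvwuwvvu$
  sorted[10] = vuwuvwuwvvu$vuuwvwvwuv
  sorted[11] = vvu$vuuwvwvwuvvuwuvwuw
  sorted[12] = vvuwuvwuwvvu$vuuwvwvwu
  sorted[13] = vwuvvuwuvwuwvvu$vuuwvw
  sorted[14] = vwuwvvu$vuuwvwvwuvvuwu
  sorted[15] = vwvwuvvuwuvwuwvvu$vuuw
  sorted[16] = wuvvuwuvwuwvvu$vuuwvwv
  sorted[17] = wuvwuwvvu$vuuwvwvwuvvu
  sorted[18] = wuwvvu$vuuwvwvwuvvuwuv
  sorted[19] = wvvu$vuuwvwvwuvvuwuvwu
  sorted[20] = wvwuvvuwuvwuwvvu$vuuwv
  sorted[21] = wvwvwuvvuwuvwuwvvu$vuu
sorted[11] = vvu$vuuwvwvwuvvuwuvwuw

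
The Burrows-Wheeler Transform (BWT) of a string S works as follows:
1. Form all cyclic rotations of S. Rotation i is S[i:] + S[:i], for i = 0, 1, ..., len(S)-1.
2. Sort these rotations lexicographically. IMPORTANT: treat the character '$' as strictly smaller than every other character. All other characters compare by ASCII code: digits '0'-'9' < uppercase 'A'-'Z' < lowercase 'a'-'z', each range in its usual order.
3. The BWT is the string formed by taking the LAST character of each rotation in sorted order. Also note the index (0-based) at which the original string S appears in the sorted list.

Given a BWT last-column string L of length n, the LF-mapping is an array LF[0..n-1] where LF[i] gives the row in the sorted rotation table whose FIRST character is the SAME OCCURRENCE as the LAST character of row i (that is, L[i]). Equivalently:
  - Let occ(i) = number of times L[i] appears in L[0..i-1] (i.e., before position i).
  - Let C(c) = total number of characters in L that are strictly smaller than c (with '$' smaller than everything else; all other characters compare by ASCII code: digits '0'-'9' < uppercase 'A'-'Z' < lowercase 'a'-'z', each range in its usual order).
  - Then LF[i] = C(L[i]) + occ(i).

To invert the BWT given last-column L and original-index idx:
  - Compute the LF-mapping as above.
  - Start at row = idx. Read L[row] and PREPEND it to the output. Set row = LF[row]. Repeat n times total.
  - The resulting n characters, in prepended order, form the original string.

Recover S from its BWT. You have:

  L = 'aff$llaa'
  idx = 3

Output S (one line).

LF mapping: 1 4 5 0 6 7 2 3
Walk LF starting at row 3, prepending L[row]:
  step 1: row=3, L[3]='$', prepend. Next row=LF[3]=0
  step 2: row=0, L[0]='a', prepend. Next row=LF[0]=1
  step 3: row=1, L[1]='f', prepend. Next row=LF[1]=4
  step 4: row=4, L[4]='l', prepend. Next row=LF[4]=6
  step 5: row=6, L[6]='a', prepend. Next row=LF[6]=2
  step 6: row=2, L[2]='f', prepend. Next row=LF[2]=5
  step 7: row=5, L[5]='l', prepend. Next row=LF[5]=7
  step 8: row=7, L[7]='a', prepend. Next row=LF[7]=3
Reversed output: alfalfa$

Answer: alfalfa$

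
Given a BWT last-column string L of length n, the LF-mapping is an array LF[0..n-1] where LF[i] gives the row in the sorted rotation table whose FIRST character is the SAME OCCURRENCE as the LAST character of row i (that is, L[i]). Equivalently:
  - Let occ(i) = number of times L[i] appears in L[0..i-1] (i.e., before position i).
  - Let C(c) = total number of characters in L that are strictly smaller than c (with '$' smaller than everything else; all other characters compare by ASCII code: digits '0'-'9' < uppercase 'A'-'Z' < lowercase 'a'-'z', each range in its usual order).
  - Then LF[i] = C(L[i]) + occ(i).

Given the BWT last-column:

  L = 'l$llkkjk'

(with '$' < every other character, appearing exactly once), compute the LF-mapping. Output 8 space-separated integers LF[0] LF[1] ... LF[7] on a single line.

Answer: 5 0 6 7 2 3 1 4

Derivation:
Char counts: '$':1, 'j':1, 'k':3, 'l':3
C (first-col start): C('$')=0, C('j')=1, C('k')=2, C('l')=5
L[0]='l': occ=0, LF[0]=C('l')+0=5+0=5
L[1]='$': occ=0, LF[1]=C('$')+0=0+0=0
L[2]='l': occ=1, LF[2]=C('l')+1=5+1=6
L[3]='l': occ=2, LF[3]=C('l')+2=5+2=7
L[4]='k': occ=0, LF[4]=C('k')+0=2+0=2
L[5]='k': occ=1, LF[5]=C('k')+1=2+1=3
L[6]='j': occ=0, LF[6]=C('j')+0=1+0=1
L[7]='k': occ=2, LF[7]=C('k')+2=2+2=4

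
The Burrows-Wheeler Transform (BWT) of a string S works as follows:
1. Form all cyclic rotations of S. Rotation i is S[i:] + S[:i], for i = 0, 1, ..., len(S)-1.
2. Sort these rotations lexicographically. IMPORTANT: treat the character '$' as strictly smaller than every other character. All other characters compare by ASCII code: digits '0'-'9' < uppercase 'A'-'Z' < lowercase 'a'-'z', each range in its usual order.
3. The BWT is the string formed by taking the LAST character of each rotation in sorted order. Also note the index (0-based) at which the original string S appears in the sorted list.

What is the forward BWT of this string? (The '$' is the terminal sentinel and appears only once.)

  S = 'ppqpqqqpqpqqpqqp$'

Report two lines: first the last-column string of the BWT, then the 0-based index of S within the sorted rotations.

Answer: pq$qpqqqqqqpppqpp
2

Derivation:
All 17 rotations (rotation i = S[i:]+S[:i]):
  rot[0] = ppqpqqqpqpqqpqqp$
  rot[1] = pqpqqqpqpqqpqqp$p
  rot[2] = qpqqqpqpqqpqqp$pp
  rot[3] = pqqqpqpqqpqqp$ppq
  rot[4] = qqqpqpqqpqqp$ppqp
  rot[5] = qqpqpqqpqqp$ppqpq
  rot[6] = qpqpqqpqqp$ppqpqq
  rot[7] = pqpqqpqqp$ppqpqqq
  rot[8] = qpqqpqqp$ppqpqqqp
  rot[9] = pqqpqqp$ppqpqqqpq
  rot[10] = qqpqqp$ppqpqqqpqp
  rot[11] = qpqqp$ppqpqqqpqpq
  rot[12] = pqqp$ppqpqqqpqpqq
  rot[13] = qqp$ppqpqqqpqpqqp
  rot[14] = qp$ppqpqqqpqpqqpq
  rot[15] = p$ppqpqqqpqpqqpqq
  rot[16] = $ppqpqqqpqpqqpqqp
Sorted (with $ < everything):
  sorted[0] = $ppqpqqqpqpqqpqqp  (last char: 'p')
  sorted[1] = p$ppqpqqqpqpqqpqq  (last char: 'q')
  sorted[2] = ppqpqqqpqpqqpqqp$  (last char: '$')
  sorted[3] = pqpqqpqqp$ppqpqqq  (last char: 'q')
  sorted[4] = pqpqqqpqpqqpqqp$p  (last char: 'p')
  sorted[5] = pqqp$ppqpqqqpqpqq  (last char: 'q')
  sorted[6] = pqqpqqp$ppqpqqqpq  (last char: 'q')
  sorted[7] = pqqqpqpqqpqqp$ppq  (last char: 'q')
  sorted[8] = qp$ppqpqqqpqpqqpq  (last char: 'q')
  sorted[9] = qpqpqqpqqp$ppqpqq  (last char: 'q')
  sorted[10] = qpqqp$ppqpqqqpqpq  (last char: 'q')
  sorted[11] = qpqqpqqp$ppqpqqqp  (last char: 'p')
  sorted[12] = qpqqqpqpqqpqqp$pp  (last char: 'p')
  sorted[13] = qqp$ppqpqqqpqpqqp  (last char: 'p')
  sorted[14] = qqpqpqqpqqp$ppqpq  (last char: 'q')
  sorted[15] = qqpqqp$ppqpqqqpqp  (last char: 'p')
  sorted[16] = qqqpqpqqpqqp$ppqp  (last char: 'p')
Last column: pq$qpqqqqqqpppqpp
Original string S is at sorted index 2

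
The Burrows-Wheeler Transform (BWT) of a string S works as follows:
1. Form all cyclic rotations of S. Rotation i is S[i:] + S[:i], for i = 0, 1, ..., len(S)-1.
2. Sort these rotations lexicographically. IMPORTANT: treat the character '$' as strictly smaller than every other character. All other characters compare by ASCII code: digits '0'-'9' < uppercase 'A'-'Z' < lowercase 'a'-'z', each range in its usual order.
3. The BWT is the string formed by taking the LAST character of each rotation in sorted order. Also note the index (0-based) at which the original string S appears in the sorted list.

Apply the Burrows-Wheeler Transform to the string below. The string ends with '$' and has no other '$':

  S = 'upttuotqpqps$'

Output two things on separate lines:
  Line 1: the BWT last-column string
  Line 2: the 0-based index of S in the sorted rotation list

All 13 rotations (rotation i = S[i:]+S[:i]):
  rot[0] = upttuotqpqps$
  rot[1] = pttuotqpqps$u
  rot[2] = ttuotqpqps$up
  rot[3] = tuotqpqps$upt
  rot[4] = uotqpqps$uptt
  rot[5] = otqpqps$upttu
  rot[6] = tqpqps$upttuo
  rot[7] = qpqps$upttuot
  rot[8] = pqps$upttuotq
  rot[9] = qps$upttuotqp
  rot[10] = ps$upttuotqpq
  rot[11] = s$upttuotqpqp
  rot[12] = $upttuotqpqps
Sorted (with $ < everything):
  sorted[0] = $upttuotqpqps  (last char: 's')
  sorted[1] = otqpqps$upttu  (last char: 'u')
  sorted[2] = pqps$upttuotq  (last char: 'q')
  sorted[3] = ps$upttuotqpq  (last char: 'q')
  sorted[4] = pttuotqpqps$u  (last char: 'u')
  sorted[5] = qpqps$upttuot  (last char: 't')
  sorted[6] = qps$upttuotqp  (last char: 'p')
  sorted[7] = s$upttuotqpqp  (last char: 'p')
  sorted[8] = tqpqps$upttuo  (last char: 'o')
  sorted[9] = ttuotqpqps$up  (last char: 'p')
  sorted[10] = tuotqpqps$upt  (last char: 't')
  sorted[11] = uotqpqps$uptt  (last char: 't')
  sorted[12] = upttuotqpqps$  (last char: '$')
Last column: suqqutppoptt$
Original string S is at sorted index 12

Answer: suqqutppoptt$
12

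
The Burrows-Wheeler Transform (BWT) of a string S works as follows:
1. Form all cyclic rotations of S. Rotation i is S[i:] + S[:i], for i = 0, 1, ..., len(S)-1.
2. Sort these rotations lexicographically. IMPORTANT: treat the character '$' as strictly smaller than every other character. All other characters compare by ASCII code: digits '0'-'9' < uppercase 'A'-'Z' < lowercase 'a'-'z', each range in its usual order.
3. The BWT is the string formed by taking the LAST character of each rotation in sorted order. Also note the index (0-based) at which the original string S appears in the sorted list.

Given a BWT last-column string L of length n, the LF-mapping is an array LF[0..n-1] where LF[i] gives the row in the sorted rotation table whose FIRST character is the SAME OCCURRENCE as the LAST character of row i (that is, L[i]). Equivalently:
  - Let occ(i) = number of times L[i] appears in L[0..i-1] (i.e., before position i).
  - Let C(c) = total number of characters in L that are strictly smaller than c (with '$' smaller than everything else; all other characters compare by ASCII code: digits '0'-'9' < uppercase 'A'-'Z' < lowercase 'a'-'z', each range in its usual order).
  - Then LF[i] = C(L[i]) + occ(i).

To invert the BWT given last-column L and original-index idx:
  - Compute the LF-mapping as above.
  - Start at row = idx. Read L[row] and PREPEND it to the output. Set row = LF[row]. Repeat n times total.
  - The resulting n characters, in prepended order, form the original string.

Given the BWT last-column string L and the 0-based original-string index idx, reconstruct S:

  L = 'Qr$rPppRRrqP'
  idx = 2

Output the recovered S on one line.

Answer: PrrPRppRqrQ$

Derivation:
LF mapping: 3 9 0 10 1 6 7 4 5 11 8 2
Walk LF starting at row 2, prepending L[row]:
  step 1: row=2, L[2]='$', prepend. Next row=LF[2]=0
  step 2: row=0, L[0]='Q', prepend. Next row=LF[0]=3
  step 3: row=3, L[3]='r', prepend. Next row=LF[3]=10
  step 4: row=10, L[10]='q', prepend. Next row=LF[10]=8
  step 5: row=8, L[8]='R', prepend. Next row=LF[8]=5
  step 6: row=5, L[5]='p', prepend. Next row=LF[5]=6
  step 7: row=6, L[6]='p', prepend. Next row=LF[6]=7
  step 8: row=7, L[7]='R', prepend. Next row=LF[7]=4
  step 9: row=4, L[4]='P', prepend. Next row=LF[4]=1
  step 10: row=1, L[1]='r', prepend. Next row=LF[1]=9
  step 11: row=9, L[9]='r', prepend. Next row=LF[9]=11
  step 12: row=11, L[11]='P', prepend. Next row=LF[11]=2
Reversed output: PrrPRppRqrQ$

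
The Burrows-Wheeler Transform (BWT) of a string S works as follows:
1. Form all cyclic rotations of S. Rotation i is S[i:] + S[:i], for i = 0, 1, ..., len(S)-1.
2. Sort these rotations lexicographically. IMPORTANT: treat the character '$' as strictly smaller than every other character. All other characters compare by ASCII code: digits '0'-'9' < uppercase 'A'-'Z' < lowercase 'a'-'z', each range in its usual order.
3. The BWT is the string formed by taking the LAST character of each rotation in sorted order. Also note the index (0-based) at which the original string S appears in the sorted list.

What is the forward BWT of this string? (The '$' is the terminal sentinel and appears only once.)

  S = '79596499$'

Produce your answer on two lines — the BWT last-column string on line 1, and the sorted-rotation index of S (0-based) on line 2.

All 9 rotations (rotation i = S[i:]+S[:i]):
  rot[0] = 79596499$
  rot[1] = 9596499$7
  rot[2] = 596499$79
  rot[3] = 96499$795
  rot[4] = 6499$7959
  rot[5] = 499$79596
  rot[6] = 99$795964
  rot[7] = 9$7959649
  rot[8] = $79596499
Sorted (with $ < everything):
  sorted[0] = $79596499  (last char: '9')
  sorted[1] = 499$79596  (last char: '6')
  sorted[2] = 596499$79  (last char: '9')
  sorted[3] = 6499$7959  (last char: '9')
  sorted[4] = 79596499$  (last char: '$')
  sorted[5] = 9$7959649  (last char: '9')
  sorted[6] = 9596499$7  (last char: '7')
  sorted[7] = 96499$795  (last char: '5')
  sorted[8] = 99$795964  (last char: '4')
Last column: 9699$9754
Original string S is at sorted index 4

Answer: 9699$9754
4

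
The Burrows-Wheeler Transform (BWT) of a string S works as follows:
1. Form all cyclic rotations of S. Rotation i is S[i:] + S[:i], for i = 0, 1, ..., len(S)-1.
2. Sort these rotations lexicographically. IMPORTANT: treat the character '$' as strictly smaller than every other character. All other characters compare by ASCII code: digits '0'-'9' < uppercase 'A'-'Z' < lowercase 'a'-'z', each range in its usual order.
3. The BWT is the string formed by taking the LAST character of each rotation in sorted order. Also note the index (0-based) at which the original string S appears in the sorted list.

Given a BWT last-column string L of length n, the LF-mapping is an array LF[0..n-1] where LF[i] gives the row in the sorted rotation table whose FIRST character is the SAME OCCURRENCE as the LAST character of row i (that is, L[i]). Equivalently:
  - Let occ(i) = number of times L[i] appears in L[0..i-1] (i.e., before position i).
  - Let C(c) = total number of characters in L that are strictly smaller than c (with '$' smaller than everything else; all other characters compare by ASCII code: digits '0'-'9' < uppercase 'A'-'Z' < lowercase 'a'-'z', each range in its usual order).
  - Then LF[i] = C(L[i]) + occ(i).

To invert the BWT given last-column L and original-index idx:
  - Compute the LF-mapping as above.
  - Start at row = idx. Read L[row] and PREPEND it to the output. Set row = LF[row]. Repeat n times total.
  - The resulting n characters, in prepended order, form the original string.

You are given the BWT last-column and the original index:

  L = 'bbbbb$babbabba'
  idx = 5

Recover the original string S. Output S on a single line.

Answer: bababbbbbabbb$

Derivation:
LF mapping: 4 5 6 7 8 0 9 1 10 11 2 12 13 3
Walk LF starting at row 5, prepending L[row]:
  step 1: row=5, L[5]='$', prepend. Next row=LF[5]=0
  step 2: row=0, L[0]='b', prepend. Next row=LF[0]=4
  step 3: row=4, L[4]='b', prepend. Next row=LF[4]=8
  step 4: row=8, L[8]='b', prepend. Next row=LF[8]=10
  step 5: row=10, L[10]='a', prepend. Next row=LF[10]=2
  step 6: row=2, L[2]='b', prepend. Next row=LF[2]=6
  step 7: row=6, L[6]='b', prepend. Next row=LF[6]=9
  step 8: row=9, L[9]='b', prepend. Next row=LF[9]=11
  step 9: row=11, L[11]='b', prepend. Next row=LF[11]=12
  step 10: row=12, L[12]='b', prepend. Next row=LF[12]=13
  step 11: row=13, L[13]='a', prepend. Next row=LF[13]=3
  step 12: row=3, L[3]='b', prepend. Next row=LF[3]=7
  step 13: row=7, L[7]='a', prepend. Next row=LF[7]=1
  step 14: row=1, L[1]='b', prepend. Next row=LF[1]=5
Reversed output: bababbbbbabbb$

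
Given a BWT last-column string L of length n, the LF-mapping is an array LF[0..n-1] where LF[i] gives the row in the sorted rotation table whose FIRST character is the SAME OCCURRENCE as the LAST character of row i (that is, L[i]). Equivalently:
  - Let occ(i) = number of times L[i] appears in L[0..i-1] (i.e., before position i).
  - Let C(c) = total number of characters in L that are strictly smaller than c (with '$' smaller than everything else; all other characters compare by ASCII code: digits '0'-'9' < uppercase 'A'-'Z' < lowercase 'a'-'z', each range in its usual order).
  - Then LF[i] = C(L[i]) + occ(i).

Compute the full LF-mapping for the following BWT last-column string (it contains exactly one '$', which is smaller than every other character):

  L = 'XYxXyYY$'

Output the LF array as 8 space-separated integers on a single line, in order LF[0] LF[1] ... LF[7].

Answer: 1 3 6 2 7 4 5 0

Derivation:
Char counts: '$':1, 'X':2, 'Y':3, 'x':1, 'y':1
C (first-col start): C('$')=0, C('X')=1, C('Y')=3, C('x')=6, C('y')=7
L[0]='X': occ=0, LF[0]=C('X')+0=1+0=1
L[1]='Y': occ=0, LF[1]=C('Y')+0=3+0=3
L[2]='x': occ=0, LF[2]=C('x')+0=6+0=6
L[3]='X': occ=1, LF[3]=C('X')+1=1+1=2
L[4]='y': occ=0, LF[4]=C('y')+0=7+0=7
L[5]='Y': occ=1, LF[5]=C('Y')+1=3+1=4
L[6]='Y': occ=2, LF[6]=C('Y')+2=3+2=5
L[7]='$': occ=0, LF[7]=C('$')+0=0+0=0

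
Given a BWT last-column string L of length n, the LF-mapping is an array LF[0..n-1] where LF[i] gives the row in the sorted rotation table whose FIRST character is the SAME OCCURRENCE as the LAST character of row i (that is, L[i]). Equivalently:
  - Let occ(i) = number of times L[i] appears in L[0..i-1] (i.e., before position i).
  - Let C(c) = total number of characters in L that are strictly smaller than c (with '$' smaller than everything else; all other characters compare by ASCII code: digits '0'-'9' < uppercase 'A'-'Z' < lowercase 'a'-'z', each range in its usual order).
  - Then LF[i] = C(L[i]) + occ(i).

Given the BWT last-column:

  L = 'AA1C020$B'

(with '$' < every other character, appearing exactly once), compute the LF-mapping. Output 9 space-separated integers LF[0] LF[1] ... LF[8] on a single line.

Char counts: '$':1, '0':2, '1':1, '2':1, 'A':2, 'B':1, 'C':1
C (first-col start): C('$')=0, C('0')=1, C('1')=3, C('2')=4, C('A')=5, C('B')=7, C('C')=8
L[0]='A': occ=0, LF[0]=C('A')+0=5+0=5
L[1]='A': occ=1, LF[1]=C('A')+1=5+1=6
L[2]='1': occ=0, LF[2]=C('1')+0=3+0=3
L[3]='C': occ=0, LF[3]=C('C')+0=8+0=8
L[4]='0': occ=0, LF[4]=C('0')+0=1+0=1
L[5]='2': occ=0, LF[5]=C('2')+0=4+0=4
L[6]='0': occ=1, LF[6]=C('0')+1=1+1=2
L[7]='$': occ=0, LF[7]=C('$')+0=0+0=0
L[8]='B': occ=0, LF[8]=C('B')+0=7+0=7

Answer: 5 6 3 8 1 4 2 0 7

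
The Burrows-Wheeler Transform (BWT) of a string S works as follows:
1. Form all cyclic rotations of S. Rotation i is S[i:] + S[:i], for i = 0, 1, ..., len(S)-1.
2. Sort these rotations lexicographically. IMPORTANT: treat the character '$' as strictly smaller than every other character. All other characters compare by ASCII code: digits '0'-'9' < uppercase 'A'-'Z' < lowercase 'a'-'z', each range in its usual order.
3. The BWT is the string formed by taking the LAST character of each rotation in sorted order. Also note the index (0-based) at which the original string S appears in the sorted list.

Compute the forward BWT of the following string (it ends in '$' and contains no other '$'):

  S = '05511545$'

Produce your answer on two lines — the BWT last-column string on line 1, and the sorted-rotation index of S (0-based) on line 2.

All 9 rotations (rotation i = S[i:]+S[:i]):
  rot[0] = 05511545$
  rot[1] = 5511545$0
  rot[2] = 511545$05
  rot[3] = 11545$055
  rot[4] = 1545$0551
  rot[5] = 545$05511
  rot[6] = 45$055115
  rot[7] = 5$0551154
  rot[8] = $05511545
Sorted (with $ < everything):
  sorted[0] = $05511545  (last char: '5')
  sorted[1] = 05511545$  (last char: '$')
  sorted[2] = 11545$055  (last char: '5')
  sorted[3] = 1545$0551  (last char: '1')
  sorted[4] = 45$055115  (last char: '5')
  sorted[5] = 5$0551154  (last char: '4')
  sorted[6] = 511545$05  (last char: '5')
  sorted[7] = 545$05511  (last char: '1')
  sorted[8] = 5511545$0  (last char: '0')
Last column: 5$5154510
Original string S is at sorted index 1

Answer: 5$5154510
1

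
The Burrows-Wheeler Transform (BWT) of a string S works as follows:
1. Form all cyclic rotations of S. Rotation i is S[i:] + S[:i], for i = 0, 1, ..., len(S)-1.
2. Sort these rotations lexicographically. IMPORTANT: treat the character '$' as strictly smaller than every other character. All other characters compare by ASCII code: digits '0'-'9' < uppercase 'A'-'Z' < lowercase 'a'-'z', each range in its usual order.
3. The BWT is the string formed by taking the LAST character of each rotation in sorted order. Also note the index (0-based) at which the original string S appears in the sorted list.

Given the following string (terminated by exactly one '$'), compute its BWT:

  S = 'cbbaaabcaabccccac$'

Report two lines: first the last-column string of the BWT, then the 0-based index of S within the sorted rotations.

Answer: cbacaacbcaaabc$ccb
14

Derivation:
All 18 rotations (rotation i = S[i:]+S[:i]):
  rot[0] = cbbaaabcaabccccac$
  rot[1] = bbaaabcaabccccac$c
  rot[2] = baaabcaabccccac$cb
  rot[3] = aaabcaabccccac$cbb
  rot[4] = aabcaabccccac$cbba
  rot[5] = abcaabccccac$cbbaa
  rot[6] = bcaabccccac$cbbaaa
  rot[7] = caabccccac$cbbaaab
  rot[8] = aabccccac$cbbaaabc
  rot[9] = abccccac$cbbaaabca
  rot[10] = bccccac$cbbaaabcaa
  rot[11] = ccccac$cbbaaabcaab
  rot[12] = cccac$cbbaaabcaabc
  rot[13] = ccac$cbbaaabcaabcc
  rot[14] = cac$cbbaaabcaabccc
  rot[15] = ac$cbbaaabcaabcccc
  rot[16] = c$cbbaaabcaabcccca
  rot[17] = $cbbaaabcaabccccac
Sorted (with $ < everything):
  sorted[0] = $cbbaaabcaabccccac  (last char: 'c')
  sorted[1] = aaabcaabccccac$cbb  (last char: 'b')
  sorted[2] = aabcaabccccac$cbba  (last char: 'a')
  sorted[3] = aabccccac$cbbaaabc  (last char: 'c')
  sorted[4] = abcaabccccac$cbbaa  (last char: 'a')
  sorted[5] = abccccac$cbbaaabca  (last char: 'a')
  sorted[6] = ac$cbbaaabcaabcccc  (last char: 'c')
  sorted[7] = baaabcaabccccac$cb  (last char: 'b')
  sorted[8] = bbaaabcaabccccac$c  (last char: 'c')
  sorted[9] = bcaabccccac$cbbaaa  (last char: 'a')
  sorted[10] = bccccac$cbbaaabcaa  (last char: 'a')
  sorted[11] = c$cbbaaabcaabcccca  (last char: 'a')
  sorted[12] = caabccccac$cbbaaab  (last char: 'b')
  sorted[13] = cac$cbbaaabcaabccc  (last char: 'c')
  sorted[14] = cbbaaabcaabccccac$  (last char: '$')
  sorted[15] = ccac$cbbaaabcaabcc  (last char: 'c')
  sorted[16] = cccac$cbbaaabcaabc  (last char: 'c')
  sorted[17] = ccccac$cbbaaabcaab  (last char: 'b')
Last column: cbacaacbcaaabc$ccb
Original string S is at sorted index 14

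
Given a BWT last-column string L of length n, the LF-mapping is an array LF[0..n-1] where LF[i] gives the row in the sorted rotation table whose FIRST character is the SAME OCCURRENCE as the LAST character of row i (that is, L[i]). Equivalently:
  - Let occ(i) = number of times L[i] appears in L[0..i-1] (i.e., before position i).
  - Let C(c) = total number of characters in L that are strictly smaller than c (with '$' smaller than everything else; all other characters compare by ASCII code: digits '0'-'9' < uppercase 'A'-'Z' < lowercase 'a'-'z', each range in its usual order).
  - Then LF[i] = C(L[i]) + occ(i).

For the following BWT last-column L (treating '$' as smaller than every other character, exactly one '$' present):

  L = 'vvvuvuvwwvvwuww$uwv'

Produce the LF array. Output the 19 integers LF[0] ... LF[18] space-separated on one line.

Char counts: '$':1, 'u':4, 'v':8, 'w':6
C (first-col start): C('$')=0, C('u')=1, C('v')=5, C('w')=13
L[0]='v': occ=0, LF[0]=C('v')+0=5+0=5
L[1]='v': occ=1, LF[1]=C('v')+1=5+1=6
L[2]='v': occ=2, LF[2]=C('v')+2=5+2=7
L[3]='u': occ=0, LF[3]=C('u')+0=1+0=1
L[4]='v': occ=3, LF[4]=C('v')+3=5+3=8
L[5]='u': occ=1, LF[5]=C('u')+1=1+1=2
L[6]='v': occ=4, LF[6]=C('v')+4=5+4=9
L[7]='w': occ=0, LF[7]=C('w')+0=13+0=13
L[8]='w': occ=1, LF[8]=C('w')+1=13+1=14
L[9]='v': occ=5, LF[9]=C('v')+5=5+5=10
L[10]='v': occ=6, LF[10]=C('v')+6=5+6=11
L[11]='w': occ=2, LF[11]=C('w')+2=13+2=15
L[12]='u': occ=2, LF[12]=C('u')+2=1+2=3
L[13]='w': occ=3, LF[13]=C('w')+3=13+3=16
L[14]='w': occ=4, LF[14]=C('w')+4=13+4=17
L[15]='$': occ=0, LF[15]=C('$')+0=0+0=0
L[16]='u': occ=3, LF[16]=C('u')+3=1+3=4
L[17]='w': occ=5, LF[17]=C('w')+5=13+5=18
L[18]='v': occ=7, LF[18]=C('v')+7=5+7=12

Answer: 5 6 7 1 8 2 9 13 14 10 11 15 3 16 17 0 4 18 12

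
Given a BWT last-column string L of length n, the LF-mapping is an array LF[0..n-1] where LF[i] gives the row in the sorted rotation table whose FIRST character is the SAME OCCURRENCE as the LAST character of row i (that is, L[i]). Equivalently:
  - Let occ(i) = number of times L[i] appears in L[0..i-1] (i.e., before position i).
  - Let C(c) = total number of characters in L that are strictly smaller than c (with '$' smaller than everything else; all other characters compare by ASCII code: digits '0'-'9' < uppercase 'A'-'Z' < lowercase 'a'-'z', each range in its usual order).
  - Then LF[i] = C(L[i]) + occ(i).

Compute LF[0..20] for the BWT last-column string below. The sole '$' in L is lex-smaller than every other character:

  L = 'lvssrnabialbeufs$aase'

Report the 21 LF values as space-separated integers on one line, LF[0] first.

Char counts: '$':1, 'a':4, 'b':2, 'e':2, 'f':1, 'i':1, 'l':2, 'n':1, 'r':1, 's':4, 'u':1, 'v':1
C (first-col start): C('$')=0, C('a')=1, C('b')=5, C('e')=7, C('f')=9, C('i')=10, C('l')=11, C('n')=13, C('r')=14, C('s')=15, C('u')=19, C('v')=20
L[0]='l': occ=0, LF[0]=C('l')+0=11+0=11
L[1]='v': occ=0, LF[1]=C('v')+0=20+0=20
L[2]='s': occ=0, LF[2]=C('s')+0=15+0=15
L[3]='s': occ=1, LF[3]=C('s')+1=15+1=16
L[4]='r': occ=0, LF[4]=C('r')+0=14+0=14
L[5]='n': occ=0, LF[5]=C('n')+0=13+0=13
L[6]='a': occ=0, LF[6]=C('a')+0=1+0=1
L[7]='b': occ=0, LF[7]=C('b')+0=5+0=5
L[8]='i': occ=0, LF[8]=C('i')+0=10+0=10
L[9]='a': occ=1, LF[9]=C('a')+1=1+1=2
L[10]='l': occ=1, LF[10]=C('l')+1=11+1=12
L[11]='b': occ=1, LF[11]=C('b')+1=5+1=6
L[12]='e': occ=0, LF[12]=C('e')+0=7+0=7
L[13]='u': occ=0, LF[13]=C('u')+0=19+0=19
L[14]='f': occ=0, LF[14]=C('f')+0=9+0=9
L[15]='s': occ=2, LF[15]=C('s')+2=15+2=17
L[16]='$': occ=0, LF[16]=C('$')+0=0+0=0
L[17]='a': occ=2, LF[17]=C('a')+2=1+2=3
L[18]='a': occ=3, LF[18]=C('a')+3=1+3=4
L[19]='s': occ=3, LF[19]=C('s')+3=15+3=18
L[20]='e': occ=1, LF[20]=C('e')+1=7+1=8

Answer: 11 20 15 16 14 13 1 5 10 2 12 6 7 19 9 17 0 3 4 18 8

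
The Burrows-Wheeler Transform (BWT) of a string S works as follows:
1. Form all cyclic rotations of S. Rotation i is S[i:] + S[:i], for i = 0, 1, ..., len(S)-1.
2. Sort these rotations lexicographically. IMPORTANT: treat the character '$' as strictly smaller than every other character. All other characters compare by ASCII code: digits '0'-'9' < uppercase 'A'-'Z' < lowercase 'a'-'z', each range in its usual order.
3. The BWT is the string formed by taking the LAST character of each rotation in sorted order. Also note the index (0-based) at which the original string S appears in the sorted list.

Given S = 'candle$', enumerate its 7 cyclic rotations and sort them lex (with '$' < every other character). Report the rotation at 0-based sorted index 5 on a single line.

All 7 rotations (rotation i = S[i:]+S[:i]):
  rot[0] = candle$
  rot[1] = andle$c
  rot[2] = ndle$ca
  rot[3] = dle$can
  rot[4] = le$cand
  rot[5] = e$candl
  rot[6] = $candle
Sorted (with $ < everything):
  sorted[0] = $candle
  sorted[1] = andle$c
  sorted[2] = candle$
  sorted[3] = dle$can
  sorted[4] = e$candl
  sorted[5] = le$cand
  sorted[6] = ndle$ca
sorted[5] = le$cand

Answer: le$cand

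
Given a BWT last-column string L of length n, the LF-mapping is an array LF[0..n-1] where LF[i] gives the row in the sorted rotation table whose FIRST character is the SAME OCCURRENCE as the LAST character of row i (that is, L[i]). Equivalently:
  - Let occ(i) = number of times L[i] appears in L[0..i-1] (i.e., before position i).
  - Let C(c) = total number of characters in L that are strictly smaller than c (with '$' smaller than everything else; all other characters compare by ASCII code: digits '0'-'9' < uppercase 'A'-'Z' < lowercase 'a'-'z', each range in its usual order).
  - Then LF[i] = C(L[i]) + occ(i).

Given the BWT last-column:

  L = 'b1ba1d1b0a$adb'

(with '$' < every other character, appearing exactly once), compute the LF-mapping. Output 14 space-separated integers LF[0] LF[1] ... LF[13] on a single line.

Char counts: '$':1, '0':1, '1':3, 'a':3, 'b':4, 'd':2
C (first-col start): C('$')=0, C('0')=1, C('1')=2, C('a')=5, C('b')=8, C('d')=12
L[0]='b': occ=0, LF[0]=C('b')+0=8+0=8
L[1]='1': occ=0, LF[1]=C('1')+0=2+0=2
L[2]='b': occ=1, LF[2]=C('b')+1=8+1=9
L[3]='a': occ=0, LF[3]=C('a')+0=5+0=5
L[4]='1': occ=1, LF[4]=C('1')+1=2+1=3
L[5]='d': occ=0, LF[5]=C('d')+0=12+0=12
L[6]='1': occ=2, LF[6]=C('1')+2=2+2=4
L[7]='b': occ=2, LF[7]=C('b')+2=8+2=10
L[8]='0': occ=0, LF[8]=C('0')+0=1+0=1
L[9]='a': occ=1, LF[9]=C('a')+1=5+1=6
L[10]='$': occ=0, LF[10]=C('$')+0=0+0=0
L[11]='a': occ=2, LF[11]=C('a')+2=5+2=7
L[12]='d': occ=1, LF[12]=C('d')+1=12+1=13
L[13]='b': occ=3, LF[13]=C('b')+3=8+3=11

Answer: 8 2 9 5 3 12 4 10 1 6 0 7 13 11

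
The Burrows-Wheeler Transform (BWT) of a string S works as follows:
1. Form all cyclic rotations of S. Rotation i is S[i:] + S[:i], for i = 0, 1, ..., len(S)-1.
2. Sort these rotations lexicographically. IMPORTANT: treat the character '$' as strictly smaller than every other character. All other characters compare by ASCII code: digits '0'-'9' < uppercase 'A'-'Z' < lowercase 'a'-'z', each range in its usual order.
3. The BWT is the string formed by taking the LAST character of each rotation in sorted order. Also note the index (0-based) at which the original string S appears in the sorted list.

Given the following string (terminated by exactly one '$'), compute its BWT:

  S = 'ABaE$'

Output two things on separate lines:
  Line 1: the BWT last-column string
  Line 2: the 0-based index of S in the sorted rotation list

Answer: E$AaB
1

Derivation:
All 5 rotations (rotation i = S[i:]+S[:i]):
  rot[0] = ABaE$
  rot[1] = BaE$A
  rot[2] = aE$AB
  rot[3] = E$ABa
  rot[4] = $ABaE
Sorted (with $ < everything):
  sorted[0] = $ABaE  (last char: 'E')
  sorted[1] = ABaE$  (last char: '$')
  sorted[2] = BaE$A  (last char: 'A')
  sorted[3] = E$ABa  (last char: 'a')
  sorted[4] = aE$AB  (last char: 'B')
Last column: E$AaB
Original string S is at sorted index 1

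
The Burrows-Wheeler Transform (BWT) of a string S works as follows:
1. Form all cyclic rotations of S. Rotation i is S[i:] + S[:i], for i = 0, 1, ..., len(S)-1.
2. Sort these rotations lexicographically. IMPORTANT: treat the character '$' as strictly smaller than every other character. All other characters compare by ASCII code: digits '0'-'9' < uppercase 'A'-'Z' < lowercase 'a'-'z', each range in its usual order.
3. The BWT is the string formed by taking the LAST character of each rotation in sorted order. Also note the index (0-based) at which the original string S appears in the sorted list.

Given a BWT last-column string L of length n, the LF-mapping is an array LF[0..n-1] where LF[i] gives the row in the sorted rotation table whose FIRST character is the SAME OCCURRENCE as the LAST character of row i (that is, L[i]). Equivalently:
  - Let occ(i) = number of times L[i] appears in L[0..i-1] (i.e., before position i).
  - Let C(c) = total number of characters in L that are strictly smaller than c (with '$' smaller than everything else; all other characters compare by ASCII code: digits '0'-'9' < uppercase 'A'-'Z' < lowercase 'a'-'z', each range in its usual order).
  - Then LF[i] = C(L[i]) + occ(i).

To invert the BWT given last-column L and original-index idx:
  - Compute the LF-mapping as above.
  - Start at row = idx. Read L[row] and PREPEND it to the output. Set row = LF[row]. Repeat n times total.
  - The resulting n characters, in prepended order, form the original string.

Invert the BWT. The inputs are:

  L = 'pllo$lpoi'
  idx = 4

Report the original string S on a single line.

LF mapping: 7 2 3 5 0 4 8 6 1
Walk LF starting at row 4, prepending L[row]:
  step 1: row=4, L[4]='$', prepend. Next row=LF[4]=0
  step 2: row=0, L[0]='p', prepend. Next row=LF[0]=7
  step 3: row=7, L[7]='o', prepend. Next row=LF[7]=6
  step 4: row=6, L[6]='p', prepend. Next row=LF[6]=8
  step 5: row=8, L[8]='i', prepend. Next row=LF[8]=1
  step 6: row=1, L[1]='l', prepend. Next row=LF[1]=2
  step 7: row=2, L[2]='l', prepend. Next row=LF[2]=3
  step 8: row=3, L[3]='o', prepend. Next row=LF[3]=5
  step 9: row=5, L[5]='l', prepend. Next row=LF[5]=4
Reversed output: lollipop$

Answer: lollipop$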